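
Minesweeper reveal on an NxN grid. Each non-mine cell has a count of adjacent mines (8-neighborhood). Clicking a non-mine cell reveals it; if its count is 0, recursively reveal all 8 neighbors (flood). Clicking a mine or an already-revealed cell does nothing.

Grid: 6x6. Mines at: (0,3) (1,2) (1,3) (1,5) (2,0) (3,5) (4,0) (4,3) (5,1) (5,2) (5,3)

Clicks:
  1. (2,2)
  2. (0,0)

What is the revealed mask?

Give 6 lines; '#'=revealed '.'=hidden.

Answer: ##....
##....
..#...
......
......
......

Derivation:
Click 1 (2,2) count=2: revealed 1 new [(2,2)] -> total=1
Click 2 (0,0) count=0: revealed 4 new [(0,0) (0,1) (1,0) (1,1)] -> total=5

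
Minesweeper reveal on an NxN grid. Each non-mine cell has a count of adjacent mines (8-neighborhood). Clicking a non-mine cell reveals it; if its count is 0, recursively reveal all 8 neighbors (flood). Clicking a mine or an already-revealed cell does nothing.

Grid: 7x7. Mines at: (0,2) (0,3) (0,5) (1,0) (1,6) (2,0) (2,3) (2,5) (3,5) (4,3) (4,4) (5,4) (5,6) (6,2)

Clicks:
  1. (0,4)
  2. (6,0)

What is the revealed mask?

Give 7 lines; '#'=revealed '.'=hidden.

Answer: ....#..
.......
.......
###....
###....
###....
##.....

Derivation:
Click 1 (0,4) count=2: revealed 1 new [(0,4)] -> total=1
Click 2 (6,0) count=0: revealed 11 new [(3,0) (3,1) (3,2) (4,0) (4,1) (4,2) (5,0) (5,1) (5,2) (6,0) (6,1)] -> total=12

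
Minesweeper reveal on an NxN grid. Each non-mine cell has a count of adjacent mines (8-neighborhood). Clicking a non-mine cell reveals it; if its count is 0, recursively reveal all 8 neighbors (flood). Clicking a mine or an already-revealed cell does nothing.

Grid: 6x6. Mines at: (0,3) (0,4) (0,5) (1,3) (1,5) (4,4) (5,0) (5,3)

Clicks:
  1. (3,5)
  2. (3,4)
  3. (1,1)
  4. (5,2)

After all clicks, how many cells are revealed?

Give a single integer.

Answer: 21

Derivation:
Click 1 (3,5) count=1: revealed 1 new [(3,5)] -> total=1
Click 2 (3,4) count=1: revealed 1 new [(3,4)] -> total=2
Click 3 (1,1) count=0: revealed 18 new [(0,0) (0,1) (0,2) (1,0) (1,1) (1,2) (2,0) (2,1) (2,2) (2,3) (3,0) (3,1) (3,2) (3,3) (4,0) (4,1) (4,2) (4,3)] -> total=20
Click 4 (5,2) count=1: revealed 1 new [(5,2)] -> total=21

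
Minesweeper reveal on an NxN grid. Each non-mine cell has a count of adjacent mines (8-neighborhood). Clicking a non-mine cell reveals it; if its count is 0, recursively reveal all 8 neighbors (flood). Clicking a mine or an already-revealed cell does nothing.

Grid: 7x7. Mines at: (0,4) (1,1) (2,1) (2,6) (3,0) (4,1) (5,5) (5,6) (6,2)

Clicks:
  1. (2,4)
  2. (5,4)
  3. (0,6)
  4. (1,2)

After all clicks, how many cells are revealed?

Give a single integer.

Click 1 (2,4) count=0: revealed 19 new [(1,2) (1,3) (1,4) (1,5) (2,2) (2,3) (2,4) (2,5) (3,2) (3,3) (3,4) (3,5) (4,2) (4,3) (4,4) (4,5) (5,2) (5,3) (5,4)] -> total=19
Click 2 (5,4) count=1: revealed 0 new [(none)] -> total=19
Click 3 (0,6) count=0: revealed 3 new [(0,5) (0,6) (1,6)] -> total=22
Click 4 (1,2) count=2: revealed 0 new [(none)] -> total=22

Answer: 22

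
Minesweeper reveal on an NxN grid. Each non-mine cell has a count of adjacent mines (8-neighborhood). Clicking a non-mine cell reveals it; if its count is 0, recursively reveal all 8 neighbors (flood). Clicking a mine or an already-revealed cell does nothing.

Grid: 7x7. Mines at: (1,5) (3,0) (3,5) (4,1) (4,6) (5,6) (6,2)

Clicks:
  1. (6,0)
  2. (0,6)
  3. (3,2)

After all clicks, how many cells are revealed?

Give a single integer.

Answer: 6

Derivation:
Click 1 (6,0) count=0: revealed 4 new [(5,0) (5,1) (6,0) (6,1)] -> total=4
Click 2 (0,6) count=1: revealed 1 new [(0,6)] -> total=5
Click 3 (3,2) count=1: revealed 1 new [(3,2)] -> total=6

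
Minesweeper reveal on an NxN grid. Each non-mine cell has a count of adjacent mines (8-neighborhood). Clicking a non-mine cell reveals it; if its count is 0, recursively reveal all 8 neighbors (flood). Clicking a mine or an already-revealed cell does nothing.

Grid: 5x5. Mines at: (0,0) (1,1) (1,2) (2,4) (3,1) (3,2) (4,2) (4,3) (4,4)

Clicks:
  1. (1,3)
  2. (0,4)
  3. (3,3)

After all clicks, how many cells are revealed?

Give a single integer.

Click 1 (1,3) count=2: revealed 1 new [(1,3)] -> total=1
Click 2 (0,4) count=0: revealed 3 new [(0,3) (0,4) (1,4)] -> total=4
Click 3 (3,3) count=5: revealed 1 new [(3,3)] -> total=5

Answer: 5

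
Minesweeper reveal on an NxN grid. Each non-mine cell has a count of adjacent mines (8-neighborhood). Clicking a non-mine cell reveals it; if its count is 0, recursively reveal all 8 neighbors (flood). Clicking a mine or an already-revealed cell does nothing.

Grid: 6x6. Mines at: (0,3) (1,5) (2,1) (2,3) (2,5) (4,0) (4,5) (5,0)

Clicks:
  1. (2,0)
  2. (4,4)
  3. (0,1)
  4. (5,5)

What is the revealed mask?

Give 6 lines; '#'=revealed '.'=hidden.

Click 1 (2,0) count=1: revealed 1 new [(2,0)] -> total=1
Click 2 (4,4) count=1: revealed 1 new [(4,4)] -> total=2
Click 3 (0,1) count=0: revealed 6 new [(0,0) (0,1) (0,2) (1,0) (1,1) (1,2)] -> total=8
Click 4 (5,5) count=1: revealed 1 new [(5,5)] -> total=9

Answer: ###...
###...
#.....
......
....#.
.....#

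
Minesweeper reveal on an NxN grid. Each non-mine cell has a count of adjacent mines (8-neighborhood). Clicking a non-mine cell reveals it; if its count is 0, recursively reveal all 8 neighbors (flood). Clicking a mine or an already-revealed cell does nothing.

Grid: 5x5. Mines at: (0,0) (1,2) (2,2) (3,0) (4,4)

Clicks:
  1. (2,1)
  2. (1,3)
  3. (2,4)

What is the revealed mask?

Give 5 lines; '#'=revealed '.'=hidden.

Answer: ...##
...##
.#.##
...##
.....

Derivation:
Click 1 (2,1) count=3: revealed 1 new [(2,1)] -> total=1
Click 2 (1,3) count=2: revealed 1 new [(1,3)] -> total=2
Click 3 (2,4) count=0: revealed 7 new [(0,3) (0,4) (1,4) (2,3) (2,4) (3,3) (3,4)] -> total=9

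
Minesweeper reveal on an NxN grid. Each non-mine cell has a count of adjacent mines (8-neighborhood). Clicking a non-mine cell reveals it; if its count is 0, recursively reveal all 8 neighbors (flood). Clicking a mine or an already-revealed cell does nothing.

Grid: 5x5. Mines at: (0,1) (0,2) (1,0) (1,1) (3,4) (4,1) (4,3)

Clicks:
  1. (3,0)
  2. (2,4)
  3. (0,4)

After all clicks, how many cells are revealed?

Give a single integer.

Click 1 (3,0) count=1: revealed 1 new [(3,0)] -> total=1
Click 2 (2,4) count=1: revealed 1 new [(2,4)] -> total=2
Click 3 (0,4) count=0: revealed 5 new [(0,3) (0,4) (1,3) (1,4) (2,3)] -> total=7

Answer: 7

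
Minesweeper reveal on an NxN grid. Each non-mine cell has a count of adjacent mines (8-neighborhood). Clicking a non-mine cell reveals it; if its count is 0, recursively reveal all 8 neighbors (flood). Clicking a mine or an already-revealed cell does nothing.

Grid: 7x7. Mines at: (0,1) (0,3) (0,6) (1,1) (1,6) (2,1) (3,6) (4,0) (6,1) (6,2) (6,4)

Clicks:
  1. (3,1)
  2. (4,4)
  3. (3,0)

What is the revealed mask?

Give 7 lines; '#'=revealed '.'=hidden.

Click 1 (3,1) count=2: revealed 1 new [(3,1)] -> total=1
Click 2 (4,4) count=0: revealed 22 new [(1,2) (1,3) (1,4) (1,5) (2,2) (2,3) (2,4) (2,5) (3,2) (3,3) (3,4) (3,5) (4,1) (4,2) (4,3) (4,4) (4,5) (5,1) (5,2) (5,3) (5,4) (5,5)] -> total=23
Click 3 (3,0) count=2: revealed 1 new [(3,0)] -> total=24

Answer: .......
..####.
..####.
######.
.#####.
.#####.
.......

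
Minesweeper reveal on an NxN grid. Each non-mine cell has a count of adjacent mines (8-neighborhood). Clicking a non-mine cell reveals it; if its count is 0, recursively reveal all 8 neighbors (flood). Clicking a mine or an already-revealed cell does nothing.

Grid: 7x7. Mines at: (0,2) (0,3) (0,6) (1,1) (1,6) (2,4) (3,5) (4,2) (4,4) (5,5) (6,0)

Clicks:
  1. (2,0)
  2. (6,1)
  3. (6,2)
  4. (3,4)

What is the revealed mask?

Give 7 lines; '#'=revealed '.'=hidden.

Answer: .......
.......
#......
....#..
.......
.####..
.####..

Derivation:
Click 1 (2,0) count=1: revealed 1 new [(2,0)] -> total=1
Click 2 (6,1) count=1: revealed 1 new [(6,1)] -> total=2
Click 3 (6,2) count=0: revealed 7 new [(5,1) (5,2) (5,3) (5,4) (6,2) (6,3) (6,4)] -> total=9
Click 4 (3,4) count=3: revealed 1 new [(3,4)] -> total=10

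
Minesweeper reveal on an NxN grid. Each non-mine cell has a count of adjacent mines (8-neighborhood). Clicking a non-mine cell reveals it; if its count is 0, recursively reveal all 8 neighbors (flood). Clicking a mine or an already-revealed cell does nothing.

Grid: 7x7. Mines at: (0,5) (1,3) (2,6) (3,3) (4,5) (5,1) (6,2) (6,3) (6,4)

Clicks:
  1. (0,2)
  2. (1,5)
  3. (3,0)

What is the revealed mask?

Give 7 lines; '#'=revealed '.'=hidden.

Answer: ###....
###..#.
###....
###....
###....
.......
.......

Derivation:
Click 1 (0,2) count=1: revealed 1 new [(0,2)] -> total=1
Click 2 (1,5) count=2: revealed 1 new [(1,5)] -> total=2
Click 3 (3,0) count=0: revealed 14 new [(0,0) (0,1) (1,0) (1,1) (1,2) (2,0) (2,1) (2,2) (3,0) (3,1) (3,2) (4,0) (4,1) (4,2)] -> total=16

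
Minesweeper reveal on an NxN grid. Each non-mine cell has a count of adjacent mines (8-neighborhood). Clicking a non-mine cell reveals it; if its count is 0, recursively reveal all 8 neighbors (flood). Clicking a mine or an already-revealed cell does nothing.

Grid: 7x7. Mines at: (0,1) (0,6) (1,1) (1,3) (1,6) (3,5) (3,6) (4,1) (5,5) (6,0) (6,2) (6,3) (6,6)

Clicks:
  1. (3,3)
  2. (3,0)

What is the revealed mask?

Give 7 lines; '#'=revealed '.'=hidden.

Click 1 (3,3) count=0: revealed 12 new [(2,2) (2,3) (2,4) (3,2) (3,3) (3,4) (4,2) (4,3) (4,4) (5,2) (5,3) (5,4)] -> total=12
Click 2 (3,0) count=1: revealed 1 new [(3,0)] -> total=13

Answer: .......
.......
..###..
#.###..
..###..
..###..
.......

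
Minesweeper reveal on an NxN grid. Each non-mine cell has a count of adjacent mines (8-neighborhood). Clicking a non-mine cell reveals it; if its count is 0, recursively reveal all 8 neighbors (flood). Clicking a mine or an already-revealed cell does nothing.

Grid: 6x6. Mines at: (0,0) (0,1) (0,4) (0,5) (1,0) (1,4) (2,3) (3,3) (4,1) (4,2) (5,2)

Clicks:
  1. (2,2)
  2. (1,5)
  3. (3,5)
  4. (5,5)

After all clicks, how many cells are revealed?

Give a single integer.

Click 1 (2,2) count=2: revealed 1 new [(2,2)] -> total=1
Click 2 (1,5) count=3: revealed 1 new [(1,5)] -> total=2
Click 3 (3,5) count=0: revealed 10 new [(2,4) (2,5) (3,4) (3,5) (4,3) (4,4) (4,5) (5,3) (5,4) (5,5)] -> total=12
Click 4 (5,5) count=0: revealed 0 new [(none)] -> total=12

Answer: 12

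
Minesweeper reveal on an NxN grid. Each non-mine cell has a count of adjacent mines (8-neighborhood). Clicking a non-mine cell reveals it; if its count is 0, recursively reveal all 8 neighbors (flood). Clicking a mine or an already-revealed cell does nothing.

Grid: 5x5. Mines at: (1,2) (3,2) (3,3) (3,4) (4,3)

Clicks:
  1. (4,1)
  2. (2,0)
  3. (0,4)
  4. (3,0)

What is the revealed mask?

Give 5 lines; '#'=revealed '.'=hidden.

Answer: ##.##
##.##
##.##
##...
##...

Derivation:
Click 1 (4,1) count=1: revealed 1 new [(4,1)] -> total=1
Click 2 (2,0) count=0: revealed 9 new [(0,0) (0,1) (1,0) (1,1) (2,0) (2,1) (3,0) (3,1) (4,0)] -> total=10
Click 3 (0,4) count=0: revealed 6 new [(0,3) (0,4) (1,3) (1,4) (2,3) (2,4)] -> total=16
Click 4 (3,0) count=0: revealed 0 new [(none)] -> total=16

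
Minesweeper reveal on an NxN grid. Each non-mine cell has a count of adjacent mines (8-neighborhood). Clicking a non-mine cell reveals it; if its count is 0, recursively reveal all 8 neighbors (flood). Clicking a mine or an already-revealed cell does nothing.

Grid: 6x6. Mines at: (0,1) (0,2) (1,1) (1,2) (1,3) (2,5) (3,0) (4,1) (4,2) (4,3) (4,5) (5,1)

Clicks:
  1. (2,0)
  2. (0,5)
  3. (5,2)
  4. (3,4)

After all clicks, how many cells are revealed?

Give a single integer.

Answer: 7

Derivation:
Click 1 (2,0) count=2: revealed 1 new [(2,0)] -> total=1
Click 2 (0,5) count=0: revealed 4 new [(0,4) (0,5) (1,4) (1,5)] -> total=5
Click 3 (5,2) count=4: revealed 1 new [(5,2)] -> total=6
Click 4 (3,4) count=3: revealed 1 new [(3,4)] -> total=7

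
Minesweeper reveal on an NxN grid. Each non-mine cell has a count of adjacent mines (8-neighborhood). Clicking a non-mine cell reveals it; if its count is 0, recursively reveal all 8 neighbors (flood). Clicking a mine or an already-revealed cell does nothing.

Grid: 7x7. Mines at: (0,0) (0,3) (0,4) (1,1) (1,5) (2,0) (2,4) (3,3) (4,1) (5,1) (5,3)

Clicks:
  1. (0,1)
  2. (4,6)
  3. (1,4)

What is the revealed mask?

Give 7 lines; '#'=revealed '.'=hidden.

Click 1 (0,1) count=2: revealed 1 new [(0,1)] -> total=1
Click 2 (4,6) count=0: revealed 14 new [(2,5) (2,6) (3,4) (3,5) (3,6) (4,4) (4,5) (4,6) (5,4) (5,5) (5,6) (6,4) (6,5) (6,6)] -> total=15
Click 3 (1,4) count=4: revealed 1 new [(1,4)] -> total=16

Answer: .#.....
....#..
.....##
....###
....###
....###
....###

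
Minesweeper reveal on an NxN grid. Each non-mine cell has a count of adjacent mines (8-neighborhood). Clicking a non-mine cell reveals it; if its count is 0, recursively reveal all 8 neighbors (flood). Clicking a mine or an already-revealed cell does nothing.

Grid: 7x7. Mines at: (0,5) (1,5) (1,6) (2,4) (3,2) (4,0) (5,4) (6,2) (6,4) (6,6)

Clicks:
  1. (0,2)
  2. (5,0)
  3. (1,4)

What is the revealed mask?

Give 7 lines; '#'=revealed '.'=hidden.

Answer: #####..
#####..
####...
##.....
.......
#......
.......

Derivation:
Click 1 (0,2) count=0: revealed 16 new [(0,0) (0,1) (0,2) (0,3) (0,4) (1,0) (1,1) (1,2) (1,3) (1,4) (2,0) (2,1) (2,2) (2,3) (3,0) (3,1)] -> total=16
Click 2 (5,0) count=1: revealed 1 new [(5,0)] -> total=17
Click 3 (1,4) count=3: revealed 0 new [(none)] -> total=17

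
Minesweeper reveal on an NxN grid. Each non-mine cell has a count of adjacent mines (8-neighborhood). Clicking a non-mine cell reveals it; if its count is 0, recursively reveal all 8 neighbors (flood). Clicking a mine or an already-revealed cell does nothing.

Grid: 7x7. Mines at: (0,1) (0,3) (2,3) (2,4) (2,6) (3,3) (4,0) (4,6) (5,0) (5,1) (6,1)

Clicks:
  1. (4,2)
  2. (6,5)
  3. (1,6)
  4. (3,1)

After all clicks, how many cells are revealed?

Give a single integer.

Answer: 16

Derivation:
Click 1 (4,2) count=2: revealed 1 new [(4,2)] -> total=1
Click 2 (6,5) count=0: revealed 13 new [(4,3) (4,4) (4,5) (5,2) (5,3) (5,4) (5,5) (5,6) (6,2) (6,3) (6,4) (6,5) (6,6)] -> total=14
Click 3 (1,6) count=1: revealed 1 new [(1,6)] -> total=15
Click 4 (3,1) count=1: revealed 1 new [(3,1)] -> total=16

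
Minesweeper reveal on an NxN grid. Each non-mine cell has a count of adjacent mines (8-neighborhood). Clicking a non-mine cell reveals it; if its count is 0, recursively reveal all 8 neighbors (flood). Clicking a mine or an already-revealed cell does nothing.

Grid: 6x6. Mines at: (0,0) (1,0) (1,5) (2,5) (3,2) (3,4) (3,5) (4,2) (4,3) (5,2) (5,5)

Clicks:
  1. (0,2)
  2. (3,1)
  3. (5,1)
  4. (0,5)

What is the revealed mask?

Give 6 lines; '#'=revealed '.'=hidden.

Answer: .#####
.####.
.####.
.#....
......
.#....

Derivation:
Click 1 (0,2) count=0: revealed 12 new [(0,1) (0,2) (0,3) (0,4) (1,1) (1,2) (1,3) (1,4) (2,1) (2,2) (2,3) (2,4)] -> total=12
Click 2 (3,1) count=2: revealed 1 new [(3,1)] -> total=13
Click 3 (5,1) count=2: revealed 1 new [(5,1)] -> total=14
Click 4 (0,5) count=1: revealed 1 new [(0,5)] -> total=15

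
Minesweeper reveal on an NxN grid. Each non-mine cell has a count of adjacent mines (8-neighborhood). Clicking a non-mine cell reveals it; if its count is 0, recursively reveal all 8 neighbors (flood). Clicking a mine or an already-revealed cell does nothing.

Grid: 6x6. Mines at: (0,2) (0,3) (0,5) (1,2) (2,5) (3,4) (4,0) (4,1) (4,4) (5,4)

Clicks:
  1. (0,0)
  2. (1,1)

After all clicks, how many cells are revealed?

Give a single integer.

Click 1 (0,0) count=0: revealed 8 new [(0,0) (0,1) (1,0) (1,1) (2,0) (2,1) (3,0) (3,1)] -> total=8
Click 2 (1,1) count=2: revealed 0 new [(none)] -> total=8

Answer: 8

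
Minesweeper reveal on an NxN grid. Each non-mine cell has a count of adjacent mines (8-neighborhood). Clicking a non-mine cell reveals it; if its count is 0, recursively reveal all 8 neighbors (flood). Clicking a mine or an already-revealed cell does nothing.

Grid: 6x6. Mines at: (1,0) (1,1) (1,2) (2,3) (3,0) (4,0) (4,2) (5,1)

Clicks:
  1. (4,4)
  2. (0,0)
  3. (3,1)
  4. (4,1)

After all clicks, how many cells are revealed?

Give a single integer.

Answer: 20

Derivation:
Click 1 (4,4) count=0: revealed 17 new [(0,3) (0,4) (0,5) (1,3) (1,4) (1,5) (2,4) (2,5) (3,3) (3,4) (3,5) (4,3) (4,4) (4,5) (5,3) (5,4) (5,5)] -> total=17
Click 2 (0,0) count=2: revealed 1 new [(0,0)] -> total=18
Click 3 (3,1) count=3: revealed 1 new [(3,1)] -> total=19
Click 4 (4,1) count=4: revealed 1 new [(4,1)] -> total=20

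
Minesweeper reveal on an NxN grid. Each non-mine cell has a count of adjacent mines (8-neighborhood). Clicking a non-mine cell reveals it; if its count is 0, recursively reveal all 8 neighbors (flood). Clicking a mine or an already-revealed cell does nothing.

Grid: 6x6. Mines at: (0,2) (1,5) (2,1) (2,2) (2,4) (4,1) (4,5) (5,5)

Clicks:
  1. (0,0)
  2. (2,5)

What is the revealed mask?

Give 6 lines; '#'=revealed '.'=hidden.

Click 1 (0,0) count=0: revealed 4 new [(0,0) (0,1) (1,0) (1,1)] -> total=4
Click 2 (2,5) count=2: revealed 1 new [(2,5)] -> total=5

Answer: ##....
##....
.....#
......
......
......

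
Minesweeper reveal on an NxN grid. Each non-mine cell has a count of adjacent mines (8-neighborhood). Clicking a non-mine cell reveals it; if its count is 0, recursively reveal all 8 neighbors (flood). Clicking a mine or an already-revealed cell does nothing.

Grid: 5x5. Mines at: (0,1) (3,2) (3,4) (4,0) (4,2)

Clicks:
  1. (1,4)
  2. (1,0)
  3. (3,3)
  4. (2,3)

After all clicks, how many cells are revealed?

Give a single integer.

Click 1 (1,4) count=0: revealed 9 new [(0,2) (0,3) (0,4) (1,2) (1,3) (1,4) (2,2) (2,3) (2,4)] -> total=9
Click 2 (1,0) count=1: revealed 1 new [(1,0)] -> total=10
Click 3 (3,3) count=3: revealed 1 new [(3,3)] -> total=11
Click 4 (2,3) count=2: revealed 0 new [(none)] -> total=11

Answer: 11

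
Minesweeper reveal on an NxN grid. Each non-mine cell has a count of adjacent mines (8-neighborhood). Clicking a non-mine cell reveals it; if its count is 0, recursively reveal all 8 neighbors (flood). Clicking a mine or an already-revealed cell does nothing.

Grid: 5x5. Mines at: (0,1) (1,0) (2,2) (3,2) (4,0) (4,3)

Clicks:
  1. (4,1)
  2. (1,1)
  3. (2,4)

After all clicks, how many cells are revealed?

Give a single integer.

Answer: 12

Derivation:
Click 1 (4,1) count=2: revealed 1 new [(4,1)] -> total=1
Click 2 (1,1) count=3: revealed 1 new [(1,1)] -> total=2
Click 3 (2,4) count=0: revealed 10 new [(0,2) (0,3) (0,4) (1,2) (1,3) (1,4) (2,3) (2,4) (3,3) (3,4)] -> total=12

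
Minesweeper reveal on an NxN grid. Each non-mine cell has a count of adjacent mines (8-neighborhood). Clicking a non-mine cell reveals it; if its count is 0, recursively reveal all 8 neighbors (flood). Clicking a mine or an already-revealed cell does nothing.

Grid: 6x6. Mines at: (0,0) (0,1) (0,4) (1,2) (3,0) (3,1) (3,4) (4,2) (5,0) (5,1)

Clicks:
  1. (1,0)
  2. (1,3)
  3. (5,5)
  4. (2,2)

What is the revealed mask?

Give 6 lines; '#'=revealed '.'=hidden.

Click 1 (1,0) count=2: revealed 1 new [(1,0)] -> total=1
Click 2 (1,3) count=2: revealed 1 new [(1,3)] -> total=2
Click 3 (5,5) count=0: revealed 6 new [(4,3) (4,4) (4,5) (5,3) (5,4) (5,5)] -> total=8
Click 4 (2,2) count=2: revealed 1 new [(2,2)] -> total=9

Answer: ......
#..#..
..#...
......
...###
...###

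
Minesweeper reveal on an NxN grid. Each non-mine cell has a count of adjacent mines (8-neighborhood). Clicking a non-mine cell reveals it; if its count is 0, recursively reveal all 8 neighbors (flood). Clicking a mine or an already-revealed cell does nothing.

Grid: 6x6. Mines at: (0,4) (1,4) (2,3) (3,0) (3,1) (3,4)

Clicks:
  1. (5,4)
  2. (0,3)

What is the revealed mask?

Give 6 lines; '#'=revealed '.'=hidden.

Click 1 (5,4) count=0: revealed 12 new [(4,0) (4,1) (4,2) (4,3) (4,4) (4,5) (5,0) (5,1) (5,2) (5,3) (5,4) (5,5)] -> total=12
Click 2 (0,3) count=2: revealed 1 new [(0,3)] -> total=13

Answer: ...#..
......
......
......
######
######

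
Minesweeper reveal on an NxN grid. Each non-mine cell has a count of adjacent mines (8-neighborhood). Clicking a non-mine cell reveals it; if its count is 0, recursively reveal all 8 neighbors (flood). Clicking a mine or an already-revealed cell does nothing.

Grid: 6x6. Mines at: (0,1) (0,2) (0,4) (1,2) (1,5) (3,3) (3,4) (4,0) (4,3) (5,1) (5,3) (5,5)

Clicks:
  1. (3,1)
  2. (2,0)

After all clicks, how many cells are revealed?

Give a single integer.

Click 1 (3,1) count=1: revealed 1 new [(3,1)] -> total=1
Click 2 (2,0) count=0: revealed 5 new [(1,0) (1,1) (2,0) (2,1) (3,0)] -> total=6

Answer: 6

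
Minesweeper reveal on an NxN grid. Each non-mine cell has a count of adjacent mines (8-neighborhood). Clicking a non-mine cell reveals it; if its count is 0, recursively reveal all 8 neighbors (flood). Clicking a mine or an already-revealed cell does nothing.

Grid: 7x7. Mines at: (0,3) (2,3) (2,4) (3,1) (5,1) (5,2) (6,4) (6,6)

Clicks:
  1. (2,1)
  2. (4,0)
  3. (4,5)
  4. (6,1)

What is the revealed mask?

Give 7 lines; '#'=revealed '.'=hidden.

Click 1 (2,1) count=1: revealed 1 new [(2,1)] -> total=1
Click 2 (4,0) count=2: revealed 1 new [(4,0)] -> total=2
Click 3 (4,5) count=0: revealed 20 new [(0,4) (0,5) (0,6) (1,4) (1,5) (1,6) (2,5) (2,6) (3,3) (3,4) (3,5) (3,6) (4,3) (4,4) (4,5) (4,6) (5,3) (5,4) (5,5) (5,6)] -> total=22
Click 4 (6,1) count=2: revealed 1 new [(6,1)] -> total=23

Answer: ....###
....###
.#...##
...####
#..####
...####
.#.....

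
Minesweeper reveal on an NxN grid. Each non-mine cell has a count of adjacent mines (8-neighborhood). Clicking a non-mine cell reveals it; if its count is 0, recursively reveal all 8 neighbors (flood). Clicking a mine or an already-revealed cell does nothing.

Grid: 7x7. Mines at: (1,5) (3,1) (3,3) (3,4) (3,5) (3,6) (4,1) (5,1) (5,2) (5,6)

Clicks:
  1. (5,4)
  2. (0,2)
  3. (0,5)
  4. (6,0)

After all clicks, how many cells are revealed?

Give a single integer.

Click 1 (5,4) count=0: revealed 9 new [(4,3) (4,4) (4,5) (5,3) (5,4) (5,5) (6,3) (6,4) (6,5)] -> total=9
Click 2 (0,2) count=0: revealed 15 new [(0,0) (0,1) (0,2) (0,3) (0,4) (1,0) (1,1) (1,2) (1,3) (1,4) (2,0) (2,1) (2,2) (2,3) (2,4)] -> total=24
Click 3 (0,5) count=1: revealed 1 new [(0,5)] -> total=25
Click 4 (6,0) count=1: revealed 1 new [(6,0)] -> total=26

Answer: 26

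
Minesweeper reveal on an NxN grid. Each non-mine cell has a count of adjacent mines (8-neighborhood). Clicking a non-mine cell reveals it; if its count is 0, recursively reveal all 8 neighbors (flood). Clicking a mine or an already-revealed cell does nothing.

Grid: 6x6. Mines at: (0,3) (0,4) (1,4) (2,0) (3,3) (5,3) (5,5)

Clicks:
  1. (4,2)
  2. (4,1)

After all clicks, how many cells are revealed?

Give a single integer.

Click 1 (4,2) count=2: revealed 1 new [(4,2)] -> total=1
Click 2 (4,1) count=0: revealed 8 new [(3,0) (3,1) (3,2) (4,0) (4,1) (5,0) (5,1) (5,2)] -> total=9

Answer: 9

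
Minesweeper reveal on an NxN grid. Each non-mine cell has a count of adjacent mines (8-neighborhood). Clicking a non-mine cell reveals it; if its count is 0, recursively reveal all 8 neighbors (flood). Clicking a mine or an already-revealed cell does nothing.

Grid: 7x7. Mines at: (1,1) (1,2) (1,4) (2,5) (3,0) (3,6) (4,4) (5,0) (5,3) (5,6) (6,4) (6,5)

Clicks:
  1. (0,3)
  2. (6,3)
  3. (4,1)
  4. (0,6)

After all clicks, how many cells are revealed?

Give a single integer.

Answer: 7

Derivation:
Click 1 (0,3) count=2: revealed 1 new [(0,3)] -> total=1
Click 2 (6,3) count=2: revealed 1 new [(6,3)] -> total=2
Click 3 (4,1) count=2: revealed 1 new [(4,1)] -> total=3
Click 4 (0,6) count=0: revealed 4 new [(0,5) (0,6) (1,5) (1,6)] -> total=7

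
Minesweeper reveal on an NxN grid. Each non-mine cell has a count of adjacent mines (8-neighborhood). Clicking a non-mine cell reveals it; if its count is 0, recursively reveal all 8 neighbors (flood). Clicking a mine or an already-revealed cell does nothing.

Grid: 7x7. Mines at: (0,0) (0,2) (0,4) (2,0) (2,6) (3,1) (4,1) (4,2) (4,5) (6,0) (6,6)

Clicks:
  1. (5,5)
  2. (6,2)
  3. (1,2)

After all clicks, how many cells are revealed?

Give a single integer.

Click 1 (5,5) count=2: revealed 1 new [(5,5)] -> total=1
Click 2 (6,2) count=0: revealed 9 new [(5,1) (5,2) (5,3) (5,4) (6,1) (6,2) (6,3) (6,4) (6,5)] -> total=10
Click 3 (1,2) count=1: revealed 1 new [(1,2)] -> total=11

Answer: 11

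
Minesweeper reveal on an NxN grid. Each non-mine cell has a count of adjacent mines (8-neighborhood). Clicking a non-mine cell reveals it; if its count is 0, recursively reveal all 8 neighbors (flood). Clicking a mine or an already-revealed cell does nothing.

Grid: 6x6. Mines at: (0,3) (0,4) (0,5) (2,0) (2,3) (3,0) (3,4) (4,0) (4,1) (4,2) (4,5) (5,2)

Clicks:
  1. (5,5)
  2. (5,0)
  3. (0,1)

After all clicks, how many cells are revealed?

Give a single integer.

Answer: 8

Derivation:
Click 1 (5,5) count=1: revealed 1 new [(5,5)] -> total=1
Click 2 (5,0) count=2: revealed 1 new [(5,0)] -> total=2
Click 3 (0,1) count=0: revealed 6 new [(0,0) (0,1) (0,2) (1,0) (1,1) (1,2)] -> total=8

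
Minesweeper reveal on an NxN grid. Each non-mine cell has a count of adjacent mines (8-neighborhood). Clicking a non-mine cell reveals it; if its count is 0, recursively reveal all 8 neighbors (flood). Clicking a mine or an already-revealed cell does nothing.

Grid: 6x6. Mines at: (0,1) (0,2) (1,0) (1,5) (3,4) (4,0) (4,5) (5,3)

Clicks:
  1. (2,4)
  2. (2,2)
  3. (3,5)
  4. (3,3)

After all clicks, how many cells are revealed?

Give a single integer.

Answer: 14

Derivation:
Click 1 (2,4) count=2: revealed 1 new [(2,4)] -> total=1
Click 2 (2,2) count=0: revealed 12 new [(1,1) (1,2) (1,3) (2,1) (2,2) (2,3) (3,1) (3,2) (3,3) (4,1) (4,2) (4,3)] -> total=13
Click 3 (3,5) count=2: revealed 1 new [(3,5)] -> total=14
Click 4 (3,3) count=1: revealed 0 new [(none)] -> total=14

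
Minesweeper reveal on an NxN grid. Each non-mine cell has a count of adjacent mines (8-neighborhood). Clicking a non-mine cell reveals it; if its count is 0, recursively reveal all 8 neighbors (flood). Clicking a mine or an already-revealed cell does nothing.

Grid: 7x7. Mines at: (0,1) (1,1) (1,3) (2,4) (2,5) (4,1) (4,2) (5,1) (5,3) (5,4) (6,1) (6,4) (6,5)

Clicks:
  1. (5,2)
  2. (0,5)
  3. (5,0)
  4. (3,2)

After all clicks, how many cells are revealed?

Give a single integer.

Answer: 9

Derivation:
Click 1 (5,2) count=5: revealed 1 new [(5,2)] -> total=1
Click 2 (0,5) count=0: revealed 6 new [(0,4) (0,5) (0,6) (1,4) (1,5) (1,6)] -> total=7
Click 3 (5,0) count=3: revealed 1 new [(5,0)] -> total=8
Click 4 (3,2) count=2: revealed 1 new [(3,2)] -> total=9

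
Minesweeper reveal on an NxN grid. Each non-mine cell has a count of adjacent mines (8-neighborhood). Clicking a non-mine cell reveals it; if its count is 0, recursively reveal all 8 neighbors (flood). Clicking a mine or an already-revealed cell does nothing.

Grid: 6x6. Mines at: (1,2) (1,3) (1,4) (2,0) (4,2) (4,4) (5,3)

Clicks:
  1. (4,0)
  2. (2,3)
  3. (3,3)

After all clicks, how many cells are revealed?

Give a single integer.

Click 1 (4,0) count=0: revealed 6 new [(3,0) (3,1) (4,0) (4,1) (5,0) (5,1)] -> total=6
Click 2 (2,3) count=3: revealed 1 new [(2,3)] -> total=7
Click 3 (3,3) count=2: revealed 1 new [(3,3)] -> total=8

Answer: 8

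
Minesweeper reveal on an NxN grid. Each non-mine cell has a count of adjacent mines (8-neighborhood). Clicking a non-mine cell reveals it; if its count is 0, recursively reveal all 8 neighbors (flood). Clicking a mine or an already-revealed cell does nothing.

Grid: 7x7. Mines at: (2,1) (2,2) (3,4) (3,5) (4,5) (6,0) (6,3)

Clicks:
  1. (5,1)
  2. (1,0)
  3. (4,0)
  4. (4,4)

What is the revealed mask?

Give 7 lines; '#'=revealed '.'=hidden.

Answer: .......
#......
.......
####...
#####..
####...
.......

Derivation:
Click 1 (5,1) count=1: revealed 1 new [(5,1)] -> total=1
Click 2 (1,0) count=1: revealed 1 new [(1,0)] -> total=2
Click 3 (4,0) count=0: revealed 11 new [(3,0) (3,1) (3,2) (3,3) (4,0) (4,1) (4,2) (4,3) (5,0) (5,2) (5,3)] -> total=13
Click 4 (4,4) count=3: revealed 1 new [(4,4)] -> total=14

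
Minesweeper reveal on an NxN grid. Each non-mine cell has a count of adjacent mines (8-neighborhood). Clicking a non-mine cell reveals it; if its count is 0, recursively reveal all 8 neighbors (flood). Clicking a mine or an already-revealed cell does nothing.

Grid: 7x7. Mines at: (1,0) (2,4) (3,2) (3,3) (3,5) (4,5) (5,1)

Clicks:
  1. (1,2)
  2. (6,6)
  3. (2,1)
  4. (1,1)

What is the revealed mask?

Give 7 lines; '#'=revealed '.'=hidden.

Answer: .######
.######
.###.##
.......
..###..
..#####
..#####

Derivation:
Click 1 (1,2) count=0: revealed 17 new [(0,1) (0,2) (0,3) (0,4) (0,5) (0,6) (1,1) (1,2) (1,3) (1,4) (1,5) (1,6) (2,1) (2,2) (2,3) (2,5) (2,6)] -> total=17
Click 2 (6,6) count=0: revealed 13 new [(4,2) (4,3) (4,4) (5,2) (5,3) (5,4) (5,5) (5,6) (6,2) (6,3) (6,4) (6,5) (6,6)] -> total=30
Click 3 (2,1) count=2: revealed 0 new [(none)] -> total=30
Click 4 (1,1) count=1: revealed 0 new [(none)] -> total=30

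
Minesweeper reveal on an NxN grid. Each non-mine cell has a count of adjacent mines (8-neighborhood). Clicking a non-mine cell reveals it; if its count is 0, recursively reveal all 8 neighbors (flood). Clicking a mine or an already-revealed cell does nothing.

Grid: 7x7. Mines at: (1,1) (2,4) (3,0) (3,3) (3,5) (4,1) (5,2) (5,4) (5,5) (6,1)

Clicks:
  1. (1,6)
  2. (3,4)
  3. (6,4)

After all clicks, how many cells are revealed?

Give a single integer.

Answer: 14

Derivation:
Click 1 (1,6) count=0: revealed 12 new [(0,2) (0,3) (0,4) (0,5) (0,6) (1,2) (1,3) (1,4) (1,5) (1,6) (2,5) (2,6)] -> total=12
Click 2 (3,4) count=3: revealed 1 new [(3,4)] -> total=13
Click 3 (6,4) count=2: revealed 1 new [(6,4)] -> total=14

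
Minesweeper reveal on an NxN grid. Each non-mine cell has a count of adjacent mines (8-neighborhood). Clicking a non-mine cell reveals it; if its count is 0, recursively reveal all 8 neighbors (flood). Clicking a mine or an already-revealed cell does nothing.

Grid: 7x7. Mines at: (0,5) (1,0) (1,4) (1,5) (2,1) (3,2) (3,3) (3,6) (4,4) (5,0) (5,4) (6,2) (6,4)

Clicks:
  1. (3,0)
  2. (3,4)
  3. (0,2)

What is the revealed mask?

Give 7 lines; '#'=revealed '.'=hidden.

Click 1 (3,0) count=1: revealed 1 new [(3,0)] -> total=1
Click 2 (3,4) count=2: revealed 1 new [(3,4)] -> total=2
Click 3 (0,2) count=0: revealed 6 new [(0,1) (0,2) (0,3) (1,1) (1,2) (1,3)] -> total=8

Answer: .###...
.###...
.......
#...#..
.......
.......
.......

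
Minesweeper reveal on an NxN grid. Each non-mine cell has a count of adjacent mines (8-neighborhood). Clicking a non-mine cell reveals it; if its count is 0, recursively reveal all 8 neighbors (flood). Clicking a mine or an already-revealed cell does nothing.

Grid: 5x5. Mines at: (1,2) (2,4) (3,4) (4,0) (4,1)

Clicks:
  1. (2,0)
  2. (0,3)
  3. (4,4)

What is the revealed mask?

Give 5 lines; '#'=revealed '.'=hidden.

Answer: ##.#.
##...
##...
##...
....#

Derivation:
Click 1 (2,0) count=0: revealed 8 new [(0,0) (0,1) (1,0) (1,1) (2,0) (2,1) (3,0) (3,1)] -> total=8
Click 2 (0,3) count=1: revealed 1 new [(0,3)] -> total=9
Click 3 (4,4) count=1: revealed 1 new [(4,4)] -> total=10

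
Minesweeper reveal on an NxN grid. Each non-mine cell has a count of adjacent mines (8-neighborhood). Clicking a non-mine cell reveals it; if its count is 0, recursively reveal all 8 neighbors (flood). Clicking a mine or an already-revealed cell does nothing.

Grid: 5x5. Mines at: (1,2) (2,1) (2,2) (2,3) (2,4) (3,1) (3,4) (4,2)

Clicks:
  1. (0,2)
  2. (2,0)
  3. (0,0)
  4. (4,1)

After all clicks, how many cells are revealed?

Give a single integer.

Click 1 (0,2) count=1: revealed 1 new [(0,2)] -> total=1
Click 2 (2,0) count=2: revealed 1 new [(2,0)] -> total=2
Click 3 (0,0) count=0: revealed 4 new [(0,0) (0,1) (1,0) (1,1)] -> total=6
Click 4 (4,1) count=2: revealed 1 new [(4,1)] -> total=7

Answer: 7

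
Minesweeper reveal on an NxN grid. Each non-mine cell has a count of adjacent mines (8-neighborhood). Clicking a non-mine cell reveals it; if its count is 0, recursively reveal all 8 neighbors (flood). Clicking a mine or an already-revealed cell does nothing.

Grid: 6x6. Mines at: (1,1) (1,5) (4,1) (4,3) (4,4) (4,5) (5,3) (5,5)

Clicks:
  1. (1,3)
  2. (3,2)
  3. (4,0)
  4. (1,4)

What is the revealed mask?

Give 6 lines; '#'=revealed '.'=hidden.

Click 1 (1,3) count=0: revealed 12 new [(0,2) (0,3) (0,4) (1,2) (1,3) (1,4) (2,2) (2,3) (2,4) (3,2) (3,3) (3,4)] -> total=12
Click 2 (3,2) count=2: revealed 0 new [(none)] -> total=12
Click 3 (4,0) count=1: revealed 1 new [(4,0)] -> total=13
Click 4 (1,4) count=1: revealed 0 new [(none)] -> total=13

Answer: ..###.
..###.
..###.
..###.
#.....
......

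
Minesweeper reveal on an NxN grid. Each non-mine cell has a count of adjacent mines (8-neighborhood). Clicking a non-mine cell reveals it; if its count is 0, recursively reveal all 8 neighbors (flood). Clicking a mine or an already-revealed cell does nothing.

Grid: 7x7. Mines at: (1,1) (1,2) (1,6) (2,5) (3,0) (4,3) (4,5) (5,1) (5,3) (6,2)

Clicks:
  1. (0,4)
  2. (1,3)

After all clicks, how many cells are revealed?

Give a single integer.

Click 1 (0,4) count=0: revealed 6 new [(0,3) (0,4) (0,5) (1,3) (1,4) (1,5)] -> total=6
Click 2 (1,3) count=1: revealed 0 new [(none)] -> total=6

Answer: 6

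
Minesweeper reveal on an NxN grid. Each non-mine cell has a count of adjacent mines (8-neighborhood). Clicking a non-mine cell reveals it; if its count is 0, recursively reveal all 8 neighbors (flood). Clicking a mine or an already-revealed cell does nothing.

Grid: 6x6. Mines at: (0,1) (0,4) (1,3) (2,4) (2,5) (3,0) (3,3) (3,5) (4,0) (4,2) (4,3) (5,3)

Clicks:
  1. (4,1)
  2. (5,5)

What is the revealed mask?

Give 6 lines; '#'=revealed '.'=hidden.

Answer: ......
......
......
......
.#..##
....##

Derivation:
Click 1 (4,1) count=3: revealed 1 new [(4,1)] -> total=1
Click 2 (5,5) count=0: revealed 4 new [(4,4) (4,5) (5,4) (5,5)] -> total=5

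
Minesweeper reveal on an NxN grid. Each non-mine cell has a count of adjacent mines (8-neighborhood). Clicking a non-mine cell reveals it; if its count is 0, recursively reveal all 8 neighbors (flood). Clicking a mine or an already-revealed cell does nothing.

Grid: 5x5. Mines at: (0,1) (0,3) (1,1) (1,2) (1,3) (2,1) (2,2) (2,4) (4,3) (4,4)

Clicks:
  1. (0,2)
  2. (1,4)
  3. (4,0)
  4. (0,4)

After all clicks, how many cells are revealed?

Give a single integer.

Answer: 9

Derivation:
Click 1 (0,2) count=5: revealed 1 new [(0,2)] -> total=1
Click 2 (1,4) count=3: revealed 1 new [(1,4)] -> total=2
Click 3 (4,0) count=0: revealed 6 new [(3,0) (3,1) (3,2) (4,0) (4,1) (4,2)] -> total=8
Click 4 (0,4) count=2: revealed 1 new [(0,4)] -> total=9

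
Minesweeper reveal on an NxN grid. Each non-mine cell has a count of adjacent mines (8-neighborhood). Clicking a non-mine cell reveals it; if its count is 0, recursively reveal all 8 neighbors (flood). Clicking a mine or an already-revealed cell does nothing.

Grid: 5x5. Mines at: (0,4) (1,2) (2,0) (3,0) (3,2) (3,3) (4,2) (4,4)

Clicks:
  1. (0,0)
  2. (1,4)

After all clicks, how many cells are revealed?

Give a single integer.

Answer: 5

Derivation:
Click 1 (0,0) count=0: revealed 4 new [(0,0) (0,1) (1,0) (1,1)] -> total=4
Click 2 (1,4) count=1: revealed 1 new [(1,4)] -> total=5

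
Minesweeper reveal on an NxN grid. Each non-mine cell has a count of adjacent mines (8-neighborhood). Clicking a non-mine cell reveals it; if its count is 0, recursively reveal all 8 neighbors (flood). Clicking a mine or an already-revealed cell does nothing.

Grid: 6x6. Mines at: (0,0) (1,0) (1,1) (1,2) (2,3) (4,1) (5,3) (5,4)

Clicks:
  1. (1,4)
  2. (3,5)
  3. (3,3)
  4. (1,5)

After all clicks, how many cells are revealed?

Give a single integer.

Answer: 13

Derivation:
Click 1 (1,4) count=1: revealed 1 new [(1,4)] -> total=1
Click 2 (3,5) count=0: revealed 11 new [(0,3) (0,4) (0,5) (1,3) (1,5) (2,4) (2,5) (3,4) (3,5) (4,4) (4,5)] -> total=12
Click 3 (3,3) count=1: revealed 1 new [(3,3)] -> total=13
Click 4 (1,5) count=0: revealed 0 new [(none)] -> total=13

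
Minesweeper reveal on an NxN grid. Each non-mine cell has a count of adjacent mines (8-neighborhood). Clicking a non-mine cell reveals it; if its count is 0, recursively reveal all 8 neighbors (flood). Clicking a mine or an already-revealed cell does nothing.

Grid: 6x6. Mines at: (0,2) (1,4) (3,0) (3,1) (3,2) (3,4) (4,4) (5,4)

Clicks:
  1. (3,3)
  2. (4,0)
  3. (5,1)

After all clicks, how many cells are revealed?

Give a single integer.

Answer: 9

Derivation:
Click 1 (3,3) count=3: revealed 1 new [(3,3)] -> total=1
Click 2 (4,0) count=2: revealed 1 new [(4,0)] -> total=2
Click 3 (5,1) count=0: revealed 7 new [(4,1) (4,2) (4,3) (5,0) (5,1) (5,2) (5,3)] -> total=9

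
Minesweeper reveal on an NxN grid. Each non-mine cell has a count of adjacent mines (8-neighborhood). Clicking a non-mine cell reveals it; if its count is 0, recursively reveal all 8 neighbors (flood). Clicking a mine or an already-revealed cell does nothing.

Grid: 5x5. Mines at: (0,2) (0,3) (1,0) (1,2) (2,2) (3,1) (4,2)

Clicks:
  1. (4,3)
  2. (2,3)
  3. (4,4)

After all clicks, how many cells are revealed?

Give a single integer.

Answer: 8

Derivation:
Click 1 (4,3) count=1: revealed 1 new [(4,3)] -> total=1
Click 2 (2,3) count=2: revealed 1 new [(2,3)] -> total=2
Click 3 (4,4) count=0: revealed 6 new [(1,3) (1,4) (2,4) (3,3) (3,4) (4,4)] -> total=8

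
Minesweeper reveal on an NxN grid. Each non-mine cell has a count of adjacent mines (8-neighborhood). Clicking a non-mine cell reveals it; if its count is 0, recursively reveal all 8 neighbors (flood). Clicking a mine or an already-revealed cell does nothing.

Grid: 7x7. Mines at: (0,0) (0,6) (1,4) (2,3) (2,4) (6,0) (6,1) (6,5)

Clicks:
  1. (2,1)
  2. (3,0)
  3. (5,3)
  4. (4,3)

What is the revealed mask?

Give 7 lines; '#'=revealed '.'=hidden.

Answer: .......
###..##
###..##
#######
#######
#######
..###..

Derivation:
Click 1 (2,1) count=0: revealed 34 new [(1,0) (1,1) (1,2) (1,5) (1,6) (2,0) (2,1) (2,2) (2,5) (2,6) (3,0) (3,1) (3,2) (3,3) (3,4) (3,5) (3,6) (4,0) (4,1) (4,2) (4,3) (4,4) (4,5) (4,6) (5,0) (5,1) (5,2) (5,3) (5,4) (5,5) (5,6) (6,2) (6,3) (6,4)] -> total=34
Click 2 (3,0) count=0: revealed 0 new [(none)] -> total=34
Click 3 (5,3) count=0: revealed 0 new [(none)] -> total=34
Click 4 (4,3) count=0: revealed 0 new [(none)] -> total=34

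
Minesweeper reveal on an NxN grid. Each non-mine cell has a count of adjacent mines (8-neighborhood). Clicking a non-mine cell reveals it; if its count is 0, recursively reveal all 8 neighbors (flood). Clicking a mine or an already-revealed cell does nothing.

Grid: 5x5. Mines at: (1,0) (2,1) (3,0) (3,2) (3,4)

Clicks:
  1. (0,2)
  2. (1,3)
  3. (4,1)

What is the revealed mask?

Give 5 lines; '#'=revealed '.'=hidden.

Answer: .####
.####
..###
.....
.#...

Derivation:
Click 1 (0,2) count=0: revealed 11 new [(0,1) (0,2) (0,3) (0,4) (1,1) (1,2) (1,3) (1,4) (2,2) (2,3) (2,4)] -> total=11
Click 2 (1,3) count=0: revealed 0 new [(none)] -> total=11
Click 3 (4,1) count=2: revealed 1 new [(4,1)] -> total=12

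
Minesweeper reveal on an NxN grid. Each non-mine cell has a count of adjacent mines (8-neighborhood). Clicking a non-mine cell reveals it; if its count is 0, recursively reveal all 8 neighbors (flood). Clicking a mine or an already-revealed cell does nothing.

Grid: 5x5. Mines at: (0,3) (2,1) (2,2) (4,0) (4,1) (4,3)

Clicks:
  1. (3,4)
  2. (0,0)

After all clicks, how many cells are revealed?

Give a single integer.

Answer: 7

Derivation:
Click 1 (3,4) count=1: revealed 1 new [(3,4)] -> total=1
Click 2 (0,0) count=0: revealed 6 new [(0,0) (0,1) (0,2) (1,0) (1,1) (1,2)] -> total=7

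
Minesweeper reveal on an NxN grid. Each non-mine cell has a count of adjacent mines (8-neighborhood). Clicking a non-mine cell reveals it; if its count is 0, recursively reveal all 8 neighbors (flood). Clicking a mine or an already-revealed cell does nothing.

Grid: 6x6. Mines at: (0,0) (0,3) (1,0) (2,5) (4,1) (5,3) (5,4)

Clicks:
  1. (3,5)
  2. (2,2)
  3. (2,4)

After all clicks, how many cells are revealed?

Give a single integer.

Answer: 16

Derivation:
Click 1 (3,5) count=1: revealed 1 new [(3,5)] -> total=1
Click 2 (2,2) count=0: revealed 15 new [(1,1) (1,2) (1,3) (1,4) (2,1) (2,2) (2,3) (2,4) (3,1) (3,2) (3,3) (3,4) (4,2) (4,3) (4,4)] -> total=16
Click 3 (2,4) count=1: revealed 0 new [(none)] -> total=16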